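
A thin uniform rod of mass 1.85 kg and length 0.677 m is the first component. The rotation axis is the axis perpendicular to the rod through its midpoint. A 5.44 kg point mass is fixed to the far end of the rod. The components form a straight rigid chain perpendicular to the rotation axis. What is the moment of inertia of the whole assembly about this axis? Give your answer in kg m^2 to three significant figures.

0.694

Thin rod: I_cm = (1/12)ML² = (1/12)(1.85)(0.677)² = 0.070659 kg m^2; axis through the centre, so I = 0.070659 kg m^2.
Point mass: I_cm = 0; centre at d = 0.3385 m, so the parallel axis theorem gives I = 0 + (5.44)(0.3385)² = 0.62333 kg m^2.
Total I = 0.070659 + 0.62333 = 0.69399 kg m^2.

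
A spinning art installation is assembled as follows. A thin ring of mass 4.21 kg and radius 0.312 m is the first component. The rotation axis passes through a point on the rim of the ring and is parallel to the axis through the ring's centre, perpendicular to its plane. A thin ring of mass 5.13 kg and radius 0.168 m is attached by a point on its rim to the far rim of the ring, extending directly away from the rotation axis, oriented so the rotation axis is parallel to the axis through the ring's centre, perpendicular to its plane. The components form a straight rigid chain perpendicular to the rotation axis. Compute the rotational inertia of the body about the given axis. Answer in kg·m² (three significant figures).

Thin ring: I_cm = MR² = (4.21)(0.312)² = 0.40982 kg·m²; centre at d = 0.312 m, so I = I_cm + Md² gives I = 0.40982 + (4.21)(0.312)² = 0.81964 kg·m².
Thin ring: I_cm = MR² = (5.13)(0.168)² = 0.14479 kg·m²; centre at d = 0.312 + 0.312 + 0.168 = 0.792 m, so I = I_cm + Md² gives I = 0.14479 + (5.13)(0.792)² = 3.3627 kg·m².
Total I = 0.81964 + 3.3627 = 4.1823 kg·m².

4.18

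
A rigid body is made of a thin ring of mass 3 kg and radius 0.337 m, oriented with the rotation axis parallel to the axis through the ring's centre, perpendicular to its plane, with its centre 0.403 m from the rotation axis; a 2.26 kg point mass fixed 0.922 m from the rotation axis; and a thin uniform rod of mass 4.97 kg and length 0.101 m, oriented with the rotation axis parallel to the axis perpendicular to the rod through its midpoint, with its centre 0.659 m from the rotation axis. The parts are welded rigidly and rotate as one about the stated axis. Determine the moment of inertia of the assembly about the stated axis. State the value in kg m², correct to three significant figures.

Thin ring: I_cm = MR² = (3)(0.337)² = 0.34071 kg m²; centre at d = 0.403 m, so the parallel axis theorem gives I = 0.34071 + (3)(0.403)² = 0.82793 kg m².
Point mass: I_cm = 0; centre at d = 0.922 m, so the parallel axis theorem gives I = 0 + (2.26)(0.922)² = 1.9212 kg m².
Thin rod: I_cm = (1/12)ML² = (1/12)(4.97)(0.101)² = 0.0042249 kg m²; centre at d = 0.659 m, so the parallel axis theorem gives I = 0.0042249 + (4.97)(0.659)² = 2.1626 kg m².
Total I = 0.82793 + 1.9212 + 2.1626 = 4.9117 kg m².

4.91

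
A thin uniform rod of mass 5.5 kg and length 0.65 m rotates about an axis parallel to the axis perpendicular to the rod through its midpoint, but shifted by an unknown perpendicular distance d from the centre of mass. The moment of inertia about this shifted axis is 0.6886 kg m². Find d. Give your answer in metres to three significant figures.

0.300

About the centre-of-mass axis, I_cm = (1/12)ML² = (1/12)(5.5)(0.65)² = 0.19365 kg m².
Parallel axis theorem: I = I_cm + Md², so Md² = 0.6886 − 0.19365 = 0.49495 kg m².
d = √(0.49495 / 5.5) = 0.29999 m.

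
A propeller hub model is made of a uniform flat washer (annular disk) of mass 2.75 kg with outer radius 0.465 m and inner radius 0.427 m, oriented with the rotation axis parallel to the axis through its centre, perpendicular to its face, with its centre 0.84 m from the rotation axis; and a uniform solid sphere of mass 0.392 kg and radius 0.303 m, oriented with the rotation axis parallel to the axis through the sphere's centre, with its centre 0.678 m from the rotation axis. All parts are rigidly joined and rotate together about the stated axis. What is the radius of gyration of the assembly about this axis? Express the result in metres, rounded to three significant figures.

Annular disk: I_cm = (1/2)M(R²+r²) = (1/2)(2.75)[(0.465)² + (0.427)²] = 0.54801 kg m^2; centre at d = 0.84 m, so I = I_cm + Md² gives I = 0.54801 + (2.75)(0.84)² = 2.4884 kg m^2.
Solid sphere: I_cm = (2/5)MR² = (2/5)(0.392)(0.303)² = 0.014396 kg m^2; centre at d = 0.678 m, so I = I_cm + Md² gives I = 0.014396 + (0.392)(0.678)² = 0.19459 kg m^2.
Total I = 2.683 kg m^2; total mass M = 3.142 kg.
k = √(I/M) = √(2.683/3.142) = 0.92408 m.

0.924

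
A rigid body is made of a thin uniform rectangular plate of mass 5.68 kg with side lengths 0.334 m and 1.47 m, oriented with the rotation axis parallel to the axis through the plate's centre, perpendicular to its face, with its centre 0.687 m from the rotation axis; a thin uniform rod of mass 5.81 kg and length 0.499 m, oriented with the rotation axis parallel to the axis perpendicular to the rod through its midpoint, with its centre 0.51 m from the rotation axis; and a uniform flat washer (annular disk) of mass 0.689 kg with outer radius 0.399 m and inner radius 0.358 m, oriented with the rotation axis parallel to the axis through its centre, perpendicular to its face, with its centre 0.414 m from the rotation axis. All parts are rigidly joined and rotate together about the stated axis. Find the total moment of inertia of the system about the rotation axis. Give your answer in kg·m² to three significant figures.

Rectangular plate: I_cm = (1/12)M(a²+b²) = (1/12)(5.68)[(0.334)² + (1.47)²] = 1.0756 kg·m²; centre at d = 0.687 m, so I = I_cm + Md² gives I = 1.0756 + (5.68)(0.687)² = 3.7564 kg·m².
Thin rod: I_cm = (1/12)ML² = (1/12)(5.81)(0.499)² = 0.12056 kg·m²; centre at d = 0.51 m, so I = I_cm + Md² gives I = 0.12056 + (5.81)(0.51)² = 1.6317 kg·m².
Annular disk: I_cm = (1/2)M(R²+r²) = (1/2)(0.689)[(0.399)² + (0.358)²] = 0.098997 kg·m²; centre at d = 0.414 m, so I = I_cm + Md² gives I = 0.098997 + (0.689)(0.414)² = 0.21709 kg·m².
Total I = 3.7564 + 1.6317 + 0.21709 = 5.6052 kg·m².

5.61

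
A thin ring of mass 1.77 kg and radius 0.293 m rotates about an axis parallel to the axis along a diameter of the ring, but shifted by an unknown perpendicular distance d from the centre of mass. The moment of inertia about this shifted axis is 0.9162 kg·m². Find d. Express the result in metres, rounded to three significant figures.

0.689

About the centre-of-mass axis, I_cm = (1/2)MR² = (1/2)(1.77)(0.293)² = 0.075976 kg·m².
Parallel axis theorem: I = I_cm + Md², so Md² = 0.9162 − 0.075976 = 0.84022 kg·m².
d = √(0.84022 / 1.77) = 0.68899 m.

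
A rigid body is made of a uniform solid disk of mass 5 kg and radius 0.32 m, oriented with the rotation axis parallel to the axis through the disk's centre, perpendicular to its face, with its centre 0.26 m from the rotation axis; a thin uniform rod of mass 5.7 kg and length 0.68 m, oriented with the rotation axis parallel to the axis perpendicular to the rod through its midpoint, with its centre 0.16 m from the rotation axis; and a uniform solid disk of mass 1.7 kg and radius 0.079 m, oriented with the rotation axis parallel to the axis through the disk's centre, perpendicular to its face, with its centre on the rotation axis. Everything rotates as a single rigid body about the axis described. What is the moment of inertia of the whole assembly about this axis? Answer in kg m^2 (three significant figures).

Solid disk: I_cm = (1/2)MR² = (1/2)(5)(0.32)² = 0.256 kg m^2; centre at d = 0.26 m, so the parallel axis theorem gives I = 0.256 + (5)(0.26)² = 0.594 kg m^2.
Thin rod: I_cm = (1/12)ML² = (1/12)(5.7)(0.68)² = 0.21964 kg m^2; centre at d = 0.16 m, so the parallel axis theorem gives I = 0.21964 + (5.7)(0.16)² = 0.36556 kg m^2.
Solid disk: I_cm = (1/2)MR² = (1/2)(1.7)(0.079)² = 0.0053048 kg m^2; axis through the centre, so I = 0.0053048 kg m^2.
Total I = 0.594 + 0.36556 + 0.0053048 = 0.96486 kg m^2.

0.965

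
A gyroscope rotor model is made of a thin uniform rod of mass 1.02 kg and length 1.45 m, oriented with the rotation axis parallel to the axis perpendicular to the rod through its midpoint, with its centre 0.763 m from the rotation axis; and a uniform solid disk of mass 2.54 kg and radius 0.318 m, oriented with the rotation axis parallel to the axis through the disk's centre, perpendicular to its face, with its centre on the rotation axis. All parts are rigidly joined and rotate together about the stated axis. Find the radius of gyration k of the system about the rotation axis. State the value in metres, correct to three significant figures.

0.503

Thin rod: I_cm = (1/12)ML² = (1/12)(1.02)(1.45)² = 0.17871 kg·m²; centre at d = 0.763 m, so I = I_cm + Md² gives I = 0.17871 + (1.02)(0.763)² = 0.77252 kg·m².
Solid disk: I_cm = (1/2)MR² = (1/2)(2.54)(0.318)² = 0.12843 kg·m²; axis through the centre, so I = 0.12843 kg·m².
Total I = 0.90095 kg·m²; total mass M = 3.56 kg.
k = √(I/M) = √(0.90095/3.56) = 0.50307 m.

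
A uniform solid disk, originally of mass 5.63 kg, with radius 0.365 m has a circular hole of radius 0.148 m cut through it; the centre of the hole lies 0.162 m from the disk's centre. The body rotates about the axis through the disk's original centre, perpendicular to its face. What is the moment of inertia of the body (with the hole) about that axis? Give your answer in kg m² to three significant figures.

0.341

Unpierced body about its centre: I₀ = (1/2)MR² = (1/2)(5.63)(0.365)² = 0.37503 kg m².
The removed disk has mass m = M·(r/R)² = (5.63)(0.148/0.365)² = 0.92565 kg (same uniform areal density).
Its moment of inertia about the rotation axis (parallel-axis theorem): I_hole = (1/2)mr² + md² = (1/2)(0.92565)(0.148)² + (0.92565)(0.162)² = 0.03443 kg m².
Treating the hole as negative mass, I = I₀ − I_hole = 0.37503 − 0.03443 = 0.3406 kg m².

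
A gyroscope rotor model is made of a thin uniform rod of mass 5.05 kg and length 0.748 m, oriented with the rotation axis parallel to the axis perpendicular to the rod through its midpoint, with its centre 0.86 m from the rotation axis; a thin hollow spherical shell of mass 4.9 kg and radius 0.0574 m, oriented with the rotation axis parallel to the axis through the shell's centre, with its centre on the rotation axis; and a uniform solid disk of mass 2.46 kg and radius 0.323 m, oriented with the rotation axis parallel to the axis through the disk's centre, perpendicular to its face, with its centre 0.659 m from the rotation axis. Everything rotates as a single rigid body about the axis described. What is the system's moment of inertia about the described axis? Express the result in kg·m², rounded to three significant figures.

5.18

Thin rod: I_cm = (1/12)ML² = (1/12)(5.05)(0.748)² = 0.23546 kg·m²; centre at d = 0.86 m, so the parallel axis theorem gives I = 0.23546 + (5.05)(0.86)² = 3.9704 kg·m².
Spherical shell: I_cm = (2/3)MR² = (2/3)(4.9)(0.0574)² = 0.010763 kg·m²; axis through the centre, so I = 0.010763 kg·m².
Solid disk: I_cm = (1/2)MR² = (1/2)(2.46)(0.323)² = 0.12832 kg·m²; centre at d = 0.659 m, so the parallel axis theorem gives I = 0.12832 + (2.46)(0.659)² = 1.1967 kg·m².
Total I = 3.9704 + 0.010763 + 1.1967 = 5.1779 kg·m².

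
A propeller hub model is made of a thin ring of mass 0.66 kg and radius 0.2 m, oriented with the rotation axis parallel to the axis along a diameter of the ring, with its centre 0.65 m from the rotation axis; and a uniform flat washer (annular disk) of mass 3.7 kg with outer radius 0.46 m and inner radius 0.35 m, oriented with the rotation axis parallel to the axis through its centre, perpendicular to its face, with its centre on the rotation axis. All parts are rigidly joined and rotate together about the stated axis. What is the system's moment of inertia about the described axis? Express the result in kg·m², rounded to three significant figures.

Thin ring: I_cm = (1/2)MR² = (1/2)(0.66)(0.2)² = 0.0132 kg·m²; centre at d = 0.65 m, so I = I_cm + Md² gives I = 0.0132 + (0.66)(0.65)² = 0.29205 kg·m².
Annular disk: I_cm = (1/2)M(R²+r²) = (1/2)(3.7)[(0.46)² + (0.35)²] = 0.61808 kg·m²; axis through the centre, so I = 0.61808 kg·m².
Total I = 0.29205 + 0.61808 = 0.91014 kg·m².

0.910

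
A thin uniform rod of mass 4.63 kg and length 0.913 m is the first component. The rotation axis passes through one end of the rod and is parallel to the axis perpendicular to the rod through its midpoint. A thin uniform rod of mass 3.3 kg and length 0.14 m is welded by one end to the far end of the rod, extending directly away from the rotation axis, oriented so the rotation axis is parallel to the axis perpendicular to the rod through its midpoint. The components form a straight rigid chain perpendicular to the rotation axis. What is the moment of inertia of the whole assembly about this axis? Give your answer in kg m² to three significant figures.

4.48

Thin rod: I_cm = (1/12)ML² = (1/12)(4.63)(0.913)² = 0.32162 kg m²; centre at d = 0.4565 m, so I = I_cm + Md² gives I = 0.32162 + (4.63)(0.4565)² = 1.2865 kg m².
Thin rod: I_cm = (1/12)ML² = (1/12)(3.3)(0.14)² = 0.00539 kg m²; centre at d = 0.4565 + 0.4565 + 0.07 = 0.983 m, so I = I_cm + Md² gives I = 0.00539 + (3.3)(0.983)² = 3.1941 kg m².
Total I = 1.2865 + 3.1941 = 4.4806 kg m².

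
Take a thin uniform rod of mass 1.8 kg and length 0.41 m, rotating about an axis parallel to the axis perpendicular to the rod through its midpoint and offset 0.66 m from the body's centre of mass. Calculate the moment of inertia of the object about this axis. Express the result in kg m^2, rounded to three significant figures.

I_cm = (1/12)ML² = (1/12)(1.8)(0.41)² = 0.025215 kg m^2; centre at d = 0.66 m, so I = I_cm + Md² gives I = 0.025215 + (1.8)(0.66)² = 0.8093 kg m^2.

0.809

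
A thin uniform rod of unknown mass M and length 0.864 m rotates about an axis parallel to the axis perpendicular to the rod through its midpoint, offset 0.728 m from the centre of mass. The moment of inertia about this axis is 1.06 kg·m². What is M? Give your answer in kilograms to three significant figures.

I = I_cm + Md² = (1/12)ML² + Md² = M·[0.0833333·(0.864)² + (0.728)²] = M·0.59219.
So M = 1.06 / 0.59219 = 1.79 kg.

1.79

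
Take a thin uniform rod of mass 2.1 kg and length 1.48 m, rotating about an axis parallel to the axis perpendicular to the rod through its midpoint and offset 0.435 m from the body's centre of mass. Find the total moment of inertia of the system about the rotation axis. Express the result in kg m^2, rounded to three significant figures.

0.781

I_cm = (1/12)ML² = (1/12)(2.1)(1.48)² = 0.38332 kg m^2; centre at d = 0.435 m, so the parallel axis theorem gives I = 0.38332 + (2.1)(0.435)² = 0.78069 kg m^2.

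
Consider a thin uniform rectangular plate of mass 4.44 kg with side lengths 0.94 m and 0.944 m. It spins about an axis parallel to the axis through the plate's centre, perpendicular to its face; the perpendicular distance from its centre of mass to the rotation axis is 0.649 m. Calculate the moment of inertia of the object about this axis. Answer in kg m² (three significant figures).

2.53

I_cm = (1/12)M(a²+b²) = (1/12)(4.44)[(0.94)² + (0.944)²] = 0.65665 kg m²; centre at d = 0.649 m, so the parallel axis theorem gives I = 0.65665 + (4.44)(0.649)² = 2.5268 kg m².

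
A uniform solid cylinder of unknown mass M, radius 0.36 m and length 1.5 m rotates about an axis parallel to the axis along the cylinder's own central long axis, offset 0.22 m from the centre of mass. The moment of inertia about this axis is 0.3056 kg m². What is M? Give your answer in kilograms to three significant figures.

I = I_cm + Md² = (1/2)MR² + Md² = M·[0.5·(0.36)² + (0.22)²] = M·0.1132.
So M = 0.3056 / 0.1132 = 2.6996 kg.

2.70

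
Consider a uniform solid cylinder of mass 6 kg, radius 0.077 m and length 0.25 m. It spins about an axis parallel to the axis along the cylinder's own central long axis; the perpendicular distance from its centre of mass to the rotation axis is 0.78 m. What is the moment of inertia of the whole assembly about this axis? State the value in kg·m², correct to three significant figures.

I_cm = (1/2)MR² = (1/2)(6)(0.077)² = 0.017787 kg·m²; centre at d = 0.78 m, so the parallel axis theorem gives I = 0.017787 + (6)(0.78)² = 3.6682 kg·m².

3.67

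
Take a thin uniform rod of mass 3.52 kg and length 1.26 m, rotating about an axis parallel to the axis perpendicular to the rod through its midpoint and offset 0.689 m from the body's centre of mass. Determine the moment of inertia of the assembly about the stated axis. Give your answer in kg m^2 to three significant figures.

I_cm = (1/12)ML² = (1/12)(3.52)(1.26)² = 0.4657 kg m^2; centre at d = 0.689 m, so I = I_cm + Md² gives I = 0.4657 + (3.52)(0.689)² = 2.1367 kg m^2.

2.14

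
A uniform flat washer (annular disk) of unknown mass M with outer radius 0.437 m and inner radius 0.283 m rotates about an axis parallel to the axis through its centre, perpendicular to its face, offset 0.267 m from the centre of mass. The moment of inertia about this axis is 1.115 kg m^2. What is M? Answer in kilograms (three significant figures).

5.39

I = I_cm + Md² = (1/2)M(R²+r²) + Md² = M·[0.5·[(0.437)² + (0.283)²] + (0.267)²] = M·0.20682.
So M = 1.115 / 0.20682 = 5.3912 kg.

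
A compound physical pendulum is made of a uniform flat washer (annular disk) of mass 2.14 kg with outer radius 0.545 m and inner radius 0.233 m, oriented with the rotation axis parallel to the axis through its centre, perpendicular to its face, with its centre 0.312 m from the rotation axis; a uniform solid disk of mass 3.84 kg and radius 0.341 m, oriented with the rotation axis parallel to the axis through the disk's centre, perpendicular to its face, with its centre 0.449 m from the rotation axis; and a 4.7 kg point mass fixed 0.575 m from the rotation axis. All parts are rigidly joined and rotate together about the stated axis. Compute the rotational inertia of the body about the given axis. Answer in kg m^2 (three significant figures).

Annular disk: I_cm = (1/2)M(R²+r²) = (1/2)(2.14)[(0.545)² + (0.233)²] = 0.37591 kg m^2; centre at d = 0.312 m, so the parallel axis theorem gives I = 0.37591 + (2.14)(0.312)² = 0.58422 kg m^2.
Solid disk: I_cm = (1/2)MR² = (1/2)(3.84)(0.341)² = 0.22326 kg m^2; centre at d = 0.449 m, so the parallel axis theorem gives I = 0.22326 + (3.84)(0.449)² = 0.99741 kg m^2.
Point mass: I_cm = 0; centre at d = 0.575 m, so the parallel axis theorem gives I = 0 + (4.7)(0.575)² = 1.5539 kg m^2.
Total I = 0.58422 + 0.99741 + 1.5539 = 3.1356 kg m^2.

3.14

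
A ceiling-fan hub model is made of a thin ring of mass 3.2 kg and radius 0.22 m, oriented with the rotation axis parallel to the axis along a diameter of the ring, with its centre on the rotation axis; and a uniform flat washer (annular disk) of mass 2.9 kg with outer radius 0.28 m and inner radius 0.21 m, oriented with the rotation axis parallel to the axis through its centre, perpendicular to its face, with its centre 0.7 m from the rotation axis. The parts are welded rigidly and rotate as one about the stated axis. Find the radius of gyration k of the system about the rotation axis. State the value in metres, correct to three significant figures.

0.524

Thin ring: I_cm = (1/2)MR² = (1/2)(3.2)(0.22)² = 0.07744 kg·m²; axis through the centre, so I = 0.07744 kg·m².
Annular disk: I_cm = (1/2)M(R²+r²) = (1/2)(2.9)[(0.28)² + (0.21)²] = 0.17763 kg·m²; centre at d = 0.7 m, so I = I_cm + Md² gives I = 0.17763 + (2.9)(0.7)² = 1.5986 kg·m².
Total I = 1.6761 kg·m²; total mass M = 6.1 kg.
k = √(I/M) = √(1.6761/6.1) = 0.52418 m.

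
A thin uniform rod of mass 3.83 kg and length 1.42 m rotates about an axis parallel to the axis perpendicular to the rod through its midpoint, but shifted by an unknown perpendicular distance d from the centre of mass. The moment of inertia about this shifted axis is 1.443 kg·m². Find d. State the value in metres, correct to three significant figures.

About the centre-of-mass axis, I_cm = (1/12)ML² = (1/12)(3.83)(1.42)² = 0.64357 kg·m².
Parallel axis theorem: I = I_cm + Md², so Md² = 1.443 − 0.64357 = 0.79943 kg·m².
d = √(0.79943 / 3.83) = 0.45687 m.

0.457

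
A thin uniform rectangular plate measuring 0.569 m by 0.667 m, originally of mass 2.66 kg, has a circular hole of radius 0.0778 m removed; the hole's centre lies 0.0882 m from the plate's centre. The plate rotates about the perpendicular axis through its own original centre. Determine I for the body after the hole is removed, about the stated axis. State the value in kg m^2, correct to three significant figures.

0.169

Unpierced body about its centre: I₀ = (1/12)M(a²+b²) = (1/12)(2.66)[(0.569)² + (0.667)²] = 0.17038 kg m^2.
The removed disk has mass m = M·πr²/(ab) = (2.66)·π(0.0778)²/(0.569·0.667) = 0.13328 kg (same uniform areal density).
Its moment of inertia about the rotation axis (parallel-axis theorem): I_hole = (1/2)mr² + md² = (1/2)(0.13328)(0.0778)² + (0.13328)(0.0882)² = 0.0014401 kg m^2.
Treating the hole as negative mass, I = I₀ − I_hole = 0.17038 − 0.0014401 = 0.16894 kg m^2.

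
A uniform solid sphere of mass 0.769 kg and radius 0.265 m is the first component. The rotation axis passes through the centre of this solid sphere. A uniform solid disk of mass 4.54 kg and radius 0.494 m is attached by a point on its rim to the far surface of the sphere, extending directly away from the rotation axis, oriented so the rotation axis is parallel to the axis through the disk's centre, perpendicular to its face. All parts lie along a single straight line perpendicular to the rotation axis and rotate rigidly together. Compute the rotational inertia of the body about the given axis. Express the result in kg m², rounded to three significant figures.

3.19

Solid sphere: I_cm = (2/5)MR² = (2/5)(0.769)(0.265)² = 0.021601 kg m²; axis through the centre, so I = 0.021601 kg m².
Solid disk: I_cm = (1/2)MR² = (1/2)(4.54)(0.494)² = 0.55396 kg m²; centre at d = 0.265 + 0.494 = 0.759 m, so the parallel axis theorem gives I = 0.55396 + (4.54)(0.759)² = 3.1694 kg m².
Total I = 0.021601 + 3.1694 = 3.191 kg m².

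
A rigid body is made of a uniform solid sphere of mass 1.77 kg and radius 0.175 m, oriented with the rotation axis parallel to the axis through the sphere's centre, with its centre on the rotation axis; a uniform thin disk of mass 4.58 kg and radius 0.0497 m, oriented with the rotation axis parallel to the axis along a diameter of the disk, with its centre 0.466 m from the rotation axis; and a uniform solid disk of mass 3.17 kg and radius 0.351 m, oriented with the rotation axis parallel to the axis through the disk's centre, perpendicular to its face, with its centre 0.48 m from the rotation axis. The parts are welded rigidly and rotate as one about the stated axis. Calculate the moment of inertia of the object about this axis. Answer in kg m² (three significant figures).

1.94

Solid sphere: I_cm = (2/5)MR² = (2/5)(1.77)(0.175)² = 0.021683 kg m²; axis through the centre, so I = 0.021683 kg m².
Thin disk: I_cm = (1/4)MR² = (1/4)(4.58)(0.0497)² = 0.0028283 kg m²; centre at d = 0.466 m, so the parallel axis theorem gives I = 0.0028283 + (4.58)(0.466)² = 0.9974 kg m².
Solid disk: I_cm = (1/2)MR² = (1/2)(3.17)(0.351)² = 0.19527 kg m²; centre at d = 0.48 m, so the parallel axis theorem gives I = 0.19527 + (3.17)(0.48)² = 0.92564 kg m².
Total I = 0.021683 + 0.9974 + 0.92564 = 1.9447 kg m².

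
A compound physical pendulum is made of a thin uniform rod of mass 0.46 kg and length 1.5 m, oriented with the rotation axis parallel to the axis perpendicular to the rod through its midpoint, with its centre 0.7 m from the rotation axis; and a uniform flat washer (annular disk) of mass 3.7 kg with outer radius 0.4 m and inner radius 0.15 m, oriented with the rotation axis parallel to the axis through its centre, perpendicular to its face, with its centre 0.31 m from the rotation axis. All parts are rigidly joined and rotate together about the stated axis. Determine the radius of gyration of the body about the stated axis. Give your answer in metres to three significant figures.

0.491

Thin rod: I_cm = (1/12)ML² = (1/12)(0.46)(1.5)² = 0.08625 kg·m²; centre at d = 0.7 m, so I = I_cm + Md² gives I = 0.08625 + (0.46)(0.7)² = 0.31165 kg·m².
Annular disk: I_cm = (1/2)M(R²+r²) = (1/2)(3.7)[(0.4)² + (0.15)²] = 0.33763 kg·m²; centre at d = 0.31 m, so I = I_cm + Md² gives I = 0.33763 + (3.7)(0.31)² = 0.6932 kg·m².
Total I = 1.0048 kg·m²; total mass M = 4.16 kg.
k = √(I/M) = √(1.0048/4.16) = 0.49148 m.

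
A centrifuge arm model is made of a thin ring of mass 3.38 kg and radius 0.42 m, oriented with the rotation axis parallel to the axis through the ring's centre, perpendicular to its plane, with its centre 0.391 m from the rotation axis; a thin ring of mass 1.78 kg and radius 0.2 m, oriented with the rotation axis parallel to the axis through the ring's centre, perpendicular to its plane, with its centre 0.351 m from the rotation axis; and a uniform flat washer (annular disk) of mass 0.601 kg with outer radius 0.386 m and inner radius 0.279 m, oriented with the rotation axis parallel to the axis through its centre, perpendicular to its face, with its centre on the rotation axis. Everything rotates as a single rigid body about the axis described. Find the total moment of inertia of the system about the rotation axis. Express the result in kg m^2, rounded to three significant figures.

1.47

Thin ring: I_cm = MR² = (3.38)(0.42)² = 0.59623 kg m^2; centre at d = 0.391 m, so I = I_cm + Md² gives I = 0.59623 + (3.38)(0.391)² = 1.113 kg m^2.
Thin ring: I_cm = MR² = (1.78)(0.2)² = 0.0712 kg m^2; centre at d = 0.351 m, so I = I_cm + Md² gives I = 0.0712 + (1.78)(0.351)² = 0.2905 kg m^2.
Annular disk: I_cm = (1/2)M(R²+r²) = (1/2)(0.601)[(0.386)² + (0.279)²] = 0.068165 kg m^2; axis through the centre, so I = 0.068165 kg m^2.
Total I = 1.113 + 0.2905 + 0.068165 = 1.4716 kg m^2.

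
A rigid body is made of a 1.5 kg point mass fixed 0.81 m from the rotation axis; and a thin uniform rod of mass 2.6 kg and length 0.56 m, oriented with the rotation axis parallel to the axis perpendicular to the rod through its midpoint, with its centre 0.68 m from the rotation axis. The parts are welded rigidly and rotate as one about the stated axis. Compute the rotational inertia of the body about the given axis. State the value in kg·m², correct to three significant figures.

2.25

Point mass: I_cm = 0; centre at d = 0.81 m, so the parallel axis theorem gives I = 0 + (1.5)(0.81)² = 0.98415 kg·m².
Thin rod: I_cm = (1/12)ML² = (1/12)(2.6)(0.56)² = 0.067947 kg·m²; centre at d = 0.68 m, so the parallel axis theorem gives I = 0.067947 + (2.6)(0.68)² = 1.2702 kg·m².
Total I = 0.98415 + 1.2702 = 2.2543 kg·m².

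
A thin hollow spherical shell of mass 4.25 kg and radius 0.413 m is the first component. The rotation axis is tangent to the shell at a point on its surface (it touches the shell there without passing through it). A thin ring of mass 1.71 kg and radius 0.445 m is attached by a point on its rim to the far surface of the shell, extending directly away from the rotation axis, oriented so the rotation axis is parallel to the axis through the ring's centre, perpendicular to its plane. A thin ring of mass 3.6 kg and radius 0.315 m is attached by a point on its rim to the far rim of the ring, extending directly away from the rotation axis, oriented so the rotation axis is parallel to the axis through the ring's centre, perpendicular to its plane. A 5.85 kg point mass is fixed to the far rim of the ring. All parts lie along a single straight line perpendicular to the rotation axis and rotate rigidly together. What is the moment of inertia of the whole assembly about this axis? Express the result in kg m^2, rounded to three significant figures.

Spherical shell: I_cm = (2/3)MR² = (2/3)(4.25)(0.413)² = 0.48328 kg m^2; centre at d = 0.413 m, so I = I_cm + Md² gives I = 0.48328 + (4.25)(0.413)² = 1.2082 kg m^2.
Thin ring: I_cm = MR² = (1.71)(0.445)² = 0.33862 kg m^2; centre at d = 0.413 + 0.413 + 0.445 = 1.271 m, so I = I_cm + Md² gives I = 0.33862 + (1.71)(1.271)² = 3.101 kg m^2.
Thin ring: I_cm = MR² = (3.6)(0.315)² = 0.35721 kg m^2; centre at d = 0.413 + 0.413 + 0.445 + 0.445 + 0.315 = 2.031 m, so I = I_cm + Md² gives I = 0.35721 + (3.6)(2.031)² = 15.207 kg m^2.
Point mass: I_cm = 0; centre at d = 0.413 + 0.413 + 0.445 + 0.445 + 0.315 + 0.315 = 2.346 m, so I = I_cm + Md² gives I = 0 + (5.85)(2.346)² = 32.197 kg m^2.
Total I = 1.2082 + 3.101 + 15.207 + 32.197 = 51.713 kg m^2.

51.7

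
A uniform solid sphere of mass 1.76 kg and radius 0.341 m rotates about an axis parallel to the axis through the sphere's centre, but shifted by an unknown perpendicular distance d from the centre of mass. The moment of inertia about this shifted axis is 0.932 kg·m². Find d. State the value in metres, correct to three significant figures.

0.695

About the centre-of-mass axis, I_cm = (2/5)MR² = (2/5)(1.76)(0.341)² = 0.081862 kg·m².
Parallel axis theorem: I = I_cm + Md², so Md² = 0.932 − 0.081862 = 0.85014 kg·m².
d = √(0.85014 / 1.76) = 0.69501 m.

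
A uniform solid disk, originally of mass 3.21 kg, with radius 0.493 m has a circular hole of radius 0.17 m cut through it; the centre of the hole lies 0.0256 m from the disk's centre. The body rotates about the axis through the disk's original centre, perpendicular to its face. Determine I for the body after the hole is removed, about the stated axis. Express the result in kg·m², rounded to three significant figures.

Unpierced body about its centre: I₀ = (1/2)MR² = (1/2)(3.21)(0.493)² = 0.39009 kg·m².
The removed disk has mass m = M·(r/R)² = (3.21)(0.17/0.493)² = 0.38169 kg (same uniform areal density).
Its moment of inertia about the rotation axis (parallel-axis theorem): I_hole = (1/2)mr² + md² = (1/2)(0.38169)(0.17)² + (0.38169)(0.0256)² = 0.0057655 kg·m².
Treating the hole as negative mass, I = I₀ − I_hole = 0.39009 − 0.0057655 = 0.38433 kg·m².

0.384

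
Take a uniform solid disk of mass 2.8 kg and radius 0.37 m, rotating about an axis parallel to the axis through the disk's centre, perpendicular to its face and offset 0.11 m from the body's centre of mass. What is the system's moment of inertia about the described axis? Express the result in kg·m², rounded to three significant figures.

I_cm = (1/2)MR² = (1/2)(2.8)(0.37)² = 0.19166 kg·m²; centre at d = 0.11 m, so I = I_cm + Md² gives I = 0.19166 + (2.8)(0.11)² = 0.22554 kg·m².

0.226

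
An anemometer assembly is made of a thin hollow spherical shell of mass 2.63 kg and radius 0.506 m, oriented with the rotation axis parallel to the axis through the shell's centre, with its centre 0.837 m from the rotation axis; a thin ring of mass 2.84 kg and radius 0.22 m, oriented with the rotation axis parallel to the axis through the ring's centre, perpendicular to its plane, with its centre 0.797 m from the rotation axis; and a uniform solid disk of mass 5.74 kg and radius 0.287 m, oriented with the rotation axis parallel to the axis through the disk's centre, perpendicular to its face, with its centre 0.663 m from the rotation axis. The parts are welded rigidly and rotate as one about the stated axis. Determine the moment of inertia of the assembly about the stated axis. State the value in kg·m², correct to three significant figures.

6.99

Spherical shell: I_cm = (2/3)MR² = (2/3)(2.63)(0.506)² = 0.44892 kg·m²; centre at d = 0.837 m, so the parallel axis theorem gives I = 0.44892 + (2.63)(0.837)² = 2.2914 kg·m².
Thin ring: I_cm = MR² = (2.84)(0.22)² = 0.13746 kg·m²; centre at d = 0.797 m, so the parallel axis theorem gives I = 0.13746 + (2.84)(0.797)² = 1.9414 kg·m².
Solid disk: I_cm = (1/2)MR² = (1/2)(5.74)(0.287)² = 0.2364 kg·m²; centre at d = 0.663 m, so the parallel axis theorem gives I = 0.2364 + (5.74)(0.663)² = 2.7595 kg·m².
Total I = 2.2914 + 1.9414 + 2.7595 = 6.9924 kg·m².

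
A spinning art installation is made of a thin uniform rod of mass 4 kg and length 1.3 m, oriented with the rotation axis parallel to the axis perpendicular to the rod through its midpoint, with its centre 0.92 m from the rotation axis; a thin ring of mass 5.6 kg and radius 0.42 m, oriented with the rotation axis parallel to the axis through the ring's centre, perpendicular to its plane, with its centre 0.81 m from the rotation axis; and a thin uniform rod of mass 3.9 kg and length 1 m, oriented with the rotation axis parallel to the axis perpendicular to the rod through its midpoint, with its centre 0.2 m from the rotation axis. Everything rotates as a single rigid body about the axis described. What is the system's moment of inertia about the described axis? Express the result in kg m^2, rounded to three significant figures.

Thin rod: I_cm = (1/12)ML² = (1/12)(4)(1.3)² = 0.56333 kg m^2; centre at d = 0.92 m, so the parallel axis theorem gives I = 0.56333 + (4)(0.92)² = 3.9489 kg m^2.
Thin ring: I_cm = MR² = (5.6)(0.42)² = 0.98784 kg m^2; centre at d = 0.81 m, so the parallel axis theorem gives I = 0.98784 + (5.6)(0.81)² = 4.662 kg m^2.
Thin rod: I_cm = (1/12)ML² = (1/12)(3.9)(1)² = 0.325 kg m^2; centre at d = 0.2 m, so the parallel axis theorem gives I = 0.325 + (3.9)(0.2)² = 0.481 kg m^2.
Total I = 3.9489 + 4.662 + 0.481 = 9.0919 kg m^2.

9.09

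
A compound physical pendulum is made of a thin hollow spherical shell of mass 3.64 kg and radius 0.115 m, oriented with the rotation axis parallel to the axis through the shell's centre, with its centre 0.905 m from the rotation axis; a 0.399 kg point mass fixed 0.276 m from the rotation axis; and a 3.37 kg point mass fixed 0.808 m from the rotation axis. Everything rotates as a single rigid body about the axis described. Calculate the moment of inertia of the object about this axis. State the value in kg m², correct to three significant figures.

5.24

Spherical shell: I_cm = (2/3)MR² = (2/3)(3.64)(0.115)² = 0.032093 kg m²; centre at d = 0.905 m, so the parallel axis theorem gives I = 0.032093 + (3.64)(0.905)² = 3.0133 kg m².
Point mass: I_cm = 0; centre at d = 0.276 m, so the parallel axis theorem gives I = 0 + (0.399)(0.276)² = 0.030394 kg m².
Point mass: I_cm = 0; centre at d = 0.808 m, so the parallel axis theorem gives I = 0 + (3.37)(0.808)² = 2.2002 kg m².
Total I = 3.0133 + 0.030394 + 2.2002 = 5.2439 kg m².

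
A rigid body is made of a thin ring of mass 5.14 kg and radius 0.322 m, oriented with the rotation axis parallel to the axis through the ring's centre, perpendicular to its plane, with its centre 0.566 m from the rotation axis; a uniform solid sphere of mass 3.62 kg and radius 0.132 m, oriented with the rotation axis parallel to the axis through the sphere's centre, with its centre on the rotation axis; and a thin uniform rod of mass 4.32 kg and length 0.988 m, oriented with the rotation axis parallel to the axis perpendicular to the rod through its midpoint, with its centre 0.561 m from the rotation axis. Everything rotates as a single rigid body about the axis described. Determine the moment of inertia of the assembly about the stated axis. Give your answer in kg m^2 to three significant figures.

Thin ring: I_cm = MR² = (5.14)(0.322)² = 0.53294 kg m^2; centre at d = 0.566 m, so the parallel axis theorem gives I = 0.53294 + (5.14)(0.566)² = 2.1796 kg m^2.
Solid sphere: I_cm = (2/5)MR² = (2/5)(3.62)(0.132)² = 0.02523 kg m^2; axis through the centre, so I = 0.02523 kg m^2.
Thin rod: I_cm = (1/12)ML² = (1/12)(4.32)(0.988)² = 0.35141 kg m^2; centre at d = 0.561 m, so the parallel axis theorem gives I = 0.35141 + (4.32)(0.561)² = 1.711 kg m^2.
Total I = 2.1796 + 0.02523 + 1.711 = 3.9158 kg m^2.

3.92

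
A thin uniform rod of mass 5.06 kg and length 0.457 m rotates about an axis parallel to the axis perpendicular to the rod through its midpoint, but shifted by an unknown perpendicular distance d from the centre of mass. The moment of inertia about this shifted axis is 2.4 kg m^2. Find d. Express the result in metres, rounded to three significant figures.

About the centre-of-mass axis, I_cm = (1/12)ML² = (1/12)(5.06)(0.457)² = 0.088065 kg m^2.
Parallel axis theorem: I = I_cm + Md², so Md² = 2.4 − 0.088065 = 2.3119 kg m^2.
d = √(2.3119 / 5.06) = 0.67595 m.

0.676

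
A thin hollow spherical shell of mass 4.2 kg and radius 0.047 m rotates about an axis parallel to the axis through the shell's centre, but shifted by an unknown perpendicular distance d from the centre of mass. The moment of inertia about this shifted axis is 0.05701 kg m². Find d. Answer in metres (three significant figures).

About the centre-of-mass axis, I_cm = (2/3)MR² = (2/3)(4.2)(0.047)² = 0.0061852 kg m².
Parallel axis theorem: I = I_cm + Md², so Md² = 0.05701 − 0.0061852 = 0.050825 kg m².
d = √(0.050825 / 4.2) = 0.11001 m.

0.110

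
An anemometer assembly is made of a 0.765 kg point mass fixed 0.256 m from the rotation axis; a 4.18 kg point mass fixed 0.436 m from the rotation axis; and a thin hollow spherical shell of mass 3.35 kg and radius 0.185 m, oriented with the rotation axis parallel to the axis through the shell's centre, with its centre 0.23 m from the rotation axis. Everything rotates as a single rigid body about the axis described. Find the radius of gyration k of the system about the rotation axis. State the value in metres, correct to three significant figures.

Point mass: I_cm = 0; centre at d = 0.256 m, so I = I_cm + Md² gives I = 0 + (0.765)(0.256)² = 0.050135 kg m².
Point mass: I_cm = 0; centre at d = 0.436 m, so I = I_cm + Md² gives I = 0 + (4.18)(0.436)² = 0.7946 kg m².
Spherical shell: I_cm = (2/3)MR² = (2/3)(3.35)(0.185)² = 0.076436 kg m²; centre at d = 0.23 m, so I = I_cm + Md² gives I = 0.076436 + (3.35)(0.23)² = 0.25365 kg m².
Total I = 1.0984 kg m²; total mass M = 8.295 kg.
k = √(I/M) = √(1.0984/8.295) = 0.36389 m.

0.364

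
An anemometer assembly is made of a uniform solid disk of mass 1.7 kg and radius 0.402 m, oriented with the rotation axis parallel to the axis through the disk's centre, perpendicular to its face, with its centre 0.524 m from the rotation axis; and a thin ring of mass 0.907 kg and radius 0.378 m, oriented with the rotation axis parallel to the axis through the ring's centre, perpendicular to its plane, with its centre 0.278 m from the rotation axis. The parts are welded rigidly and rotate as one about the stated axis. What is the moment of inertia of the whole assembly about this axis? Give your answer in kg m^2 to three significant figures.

Solid disk: I_cm = (1/2)MR² = (1/2)(1.7)(0.402)² = 0.13736 kg m^2; centre at d = 0.524 m, so I = I_cm + Md² gives I = 0.13736 + (1.7)(0.524)² = 0.60414 kg m^2.
Thin ring: I_cm = MR² = (0.907)(0.378)² = 0.1296 kg m^2; centre at d = 0.278 m, so I = I_cm + Md² gives I = 0.1296 + (0.907)(0.278)² = 0.19969 kg m^2.
Total I = 0.60414 + 0.19969 = 0.80383 kg m^2.

0.804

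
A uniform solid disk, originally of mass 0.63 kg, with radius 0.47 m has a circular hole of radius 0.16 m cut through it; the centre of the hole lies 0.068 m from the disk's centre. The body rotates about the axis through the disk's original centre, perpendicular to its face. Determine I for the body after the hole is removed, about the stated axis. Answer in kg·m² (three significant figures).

0.0683

Unpierced body about its centre: I₀ = (1/2)MR² = (1/2)(0.63)(0.47)² = 0.069583 kg·m².
The removed disk has mass m = M·(r/R)² = (0.63)(0.16/0.47)² = 0.07301 kg (same uniform areal density).
Its moment of inertia about the rotation axis (parallel-axis theorem): I_hole = (1/2)mr² + md² = (1/2)(0.07301)(0.16)² + (0.07301)(0.068)² = 0.0012721 kg·m².
Treating the hole as negative mass, I = I₀ − I_hole = 0.069583 − 0.0012721 = 0.068311 kg·m².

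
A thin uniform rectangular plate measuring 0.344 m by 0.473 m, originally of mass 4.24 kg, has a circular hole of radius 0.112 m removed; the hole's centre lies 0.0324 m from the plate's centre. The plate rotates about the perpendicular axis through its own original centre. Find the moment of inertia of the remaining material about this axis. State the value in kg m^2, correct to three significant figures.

0.113

Unpierced body about its centre: I₀ = (1/12)M(a²+b²) = (1/12)(4.24)[(0.344)² + (0.473)²] = 0.12086 kg m^2.
The removed disk has mass m = M·πr²/(ab) = (4.24)·π(0.112)²/(0.344·0.473) = 1.0269 kg (same uniform areal density).
Its moment of inertia about the rotation axis (parallel-axis theorem): I_hole = (1/2)mr² + md² = (1/2)(1.0269)(0.112)² + (1.0269)(0.0324)² = 0.0075188 kg m^2.
Treating the hole as negative mass, I = I₀ − I_hole = 0.12086 − 0.0075188 = 0.11334 kg m^2.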